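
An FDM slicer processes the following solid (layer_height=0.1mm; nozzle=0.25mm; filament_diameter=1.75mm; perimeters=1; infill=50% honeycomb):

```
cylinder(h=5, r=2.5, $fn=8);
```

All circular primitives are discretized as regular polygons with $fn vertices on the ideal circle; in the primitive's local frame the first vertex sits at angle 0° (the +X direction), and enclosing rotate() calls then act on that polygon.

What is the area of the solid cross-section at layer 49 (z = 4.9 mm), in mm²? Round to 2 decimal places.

At z = 4.9 mm: the cylinder: section is a regular 8-gon, circumradius r=2.5 (area = (8/2)·2.500²·sin(360°/8) = 17.68 mm²). Overall, the cross-section is a single solid region. Net area = 17.68 mm².

17.68 mm²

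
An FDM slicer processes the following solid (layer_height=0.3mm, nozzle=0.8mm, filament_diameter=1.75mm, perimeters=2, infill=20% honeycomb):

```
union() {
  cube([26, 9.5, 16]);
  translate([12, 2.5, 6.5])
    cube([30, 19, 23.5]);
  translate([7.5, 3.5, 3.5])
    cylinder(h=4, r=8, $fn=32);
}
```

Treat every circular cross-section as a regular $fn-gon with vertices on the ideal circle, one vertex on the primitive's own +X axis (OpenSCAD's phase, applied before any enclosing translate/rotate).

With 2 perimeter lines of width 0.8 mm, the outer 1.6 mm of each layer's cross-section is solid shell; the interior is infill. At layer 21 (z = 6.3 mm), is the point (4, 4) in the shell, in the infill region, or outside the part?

infill

At z = 6.3 mm: the cube (footprint 26×9.5) is included at this height; the cube at (12, 2.5) is not intersected at this z (z outside [6.5, 30]); the r=8 cylinder at (7.5, 3.5) gives a regular 32-gon of circumradius 8 (constant along its height); Taking the union: the regions partially overlap (shared area 137.94 mm²), so overlapping operands fuse into one piece — 1 connected region. Overall, the cross-section is a single solid region. The nearest boundary edge runs (-0.50, 3.50)→(-0.35, 5.06); distance from the point to it = 4.43 mm. The point is inside the cross-section and 4.43 mm from the nearest boundary — more than the 1.6 mm shell width (2 × 0.8), so it's in the infill interior.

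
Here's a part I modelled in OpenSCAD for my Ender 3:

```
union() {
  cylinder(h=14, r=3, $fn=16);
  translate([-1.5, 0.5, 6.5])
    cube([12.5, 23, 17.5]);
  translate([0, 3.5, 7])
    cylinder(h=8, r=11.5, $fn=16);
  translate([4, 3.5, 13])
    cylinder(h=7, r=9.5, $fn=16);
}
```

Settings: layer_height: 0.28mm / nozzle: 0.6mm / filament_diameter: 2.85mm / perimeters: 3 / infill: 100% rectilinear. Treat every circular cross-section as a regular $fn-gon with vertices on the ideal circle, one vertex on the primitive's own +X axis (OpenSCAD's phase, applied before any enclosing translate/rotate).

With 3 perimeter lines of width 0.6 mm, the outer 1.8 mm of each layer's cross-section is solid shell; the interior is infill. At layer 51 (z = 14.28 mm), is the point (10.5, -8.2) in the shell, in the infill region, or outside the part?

outside

At z = 14.28 mm: the cylinder is not intersected at this z (z outside [0, 14]); the cube at (-1.5, 0.5) is present — its section is the full 12.5×23 rectangle; the r=11.5 cylinder at (0, 3.5) gives a regular 16-gon of circumradius 11.5 (constant along its height); the r=9.5 cylinder at (4, 3.5) gives a regular 16-gon of circumradius 9.5 (constant along its height); Merging all regions: the regions partially overlap (shared area 407.62 mm²), so overlapping operands fuse into one piece — 1 connected region. Overall, the cross-section is a single solid region. The nearest boundary edge runs (10.72, -3.22)→(7.64, -5.28); distance from the point to it = 4.02 mm. The point is not inside any of the regions above, so it lies outside the cross-section (4.02 mm from the nearest boundary).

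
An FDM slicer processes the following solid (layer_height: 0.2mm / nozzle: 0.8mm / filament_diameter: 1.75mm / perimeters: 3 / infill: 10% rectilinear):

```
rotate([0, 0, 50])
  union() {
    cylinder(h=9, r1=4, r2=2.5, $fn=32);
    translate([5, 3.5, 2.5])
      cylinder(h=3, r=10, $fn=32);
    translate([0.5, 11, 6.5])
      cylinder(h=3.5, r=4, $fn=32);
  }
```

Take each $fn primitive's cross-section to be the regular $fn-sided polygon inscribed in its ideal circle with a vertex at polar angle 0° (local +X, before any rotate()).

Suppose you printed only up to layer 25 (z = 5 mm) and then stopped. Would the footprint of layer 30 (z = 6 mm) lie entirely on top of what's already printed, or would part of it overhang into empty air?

entirely on top

Compare the two slices. At z = 5: the cone: at t=0.556 of its height the radius interpolates to r₁+(r₂−r₁)t = 3.167, giving a regular 32-gon of that circumradius (area = (32/2)·3.167²·sin(360°/32) = 31.30 mm²); the r=10 cylinder at (5, 3.5) gives a regular 32-gon of circumradius 10 (constant along its height) (area = (32/2)·10.000²·sin(360°/32) = 312.14 mm²); the cylinder at (0.5, 11) does not reach this height (z outside [6.5, 10]); Merging all regions: the cone lies entirely inside the r=10 cylinder at (5, 3.5), so the union is just the r=10 cylinder at (5, 3.5) — area = 312.14 mm²; (whole slice rotated 50° about Z — lengths, areas and connectivity unchanged). At z = 6: the cone contributes a regular 32-gon of circumradius 3.000 (interpolated between r1=4 and r2=2.5 at t=0.667) (area = (32/2)·3.000²·sin(360°/32) = 28.09 mm²); the cylinder at (5, 3.5) is absent (z outside [2.5, 5.5]); the cylinder at (0.5, 11) is absent (z outside [6.5, 10]); Taking the union: only the cone is present, so the union is just that shape — area = 28.09 mm²; (whole slice rotated 50° about Z — lengths, areas and connectivity unchanged). Checking containment: the cross-section at z = 6 is a subset of the cross-section at z = 5.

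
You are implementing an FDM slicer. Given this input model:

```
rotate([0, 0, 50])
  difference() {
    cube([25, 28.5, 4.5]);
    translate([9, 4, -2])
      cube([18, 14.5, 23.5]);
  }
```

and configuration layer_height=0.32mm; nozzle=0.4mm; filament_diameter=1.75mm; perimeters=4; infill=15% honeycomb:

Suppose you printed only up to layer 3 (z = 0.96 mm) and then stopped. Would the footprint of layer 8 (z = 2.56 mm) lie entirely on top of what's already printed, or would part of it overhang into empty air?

Compare the two slices. At z = 0.96: the 25×28.5 cube contributes its full rectangle (area 712.50 mm²); the cube at (9, 4) is present — its section is the full 18×14.5 rectangle (area 261.00 mm²); After the difference (first − rest): starting from the 25×28.5 cube (712.50 mm²), the 18×14.5 cube at (9, 4) partially overlaps it — only the 232.00 mm² overlap (of its 261.00 mm²) is removed, clipping the outline — area = 480.50 mm²; (whole slice rotated 50° about Z — lengths, areas and connectivity unchanged). At z = 2.56: the cube is present — its section is the full 25×28.5 rectangle (area 712.50 mm²); the 18×14.5 cube at (9, 4) contributes its full rectangle (area 261.00 mm²); Taking the first minus the rest: starting from the 25×28.5 cube (712.50 mm²), the 18×14.5 cube at (9, 4) partially overlaps it — only the 232.00 mm² overlap (of its 261.00 mm²) is removed, clipping the outline — area = 480.50 mm²; (rotated 50° about Z; rotation is an isometry so areas/perimeters/island counts are preserved). Checking containment: the cross-section at z = 2.56 is a subset of the cross-section at z = 0.96.

entirely on top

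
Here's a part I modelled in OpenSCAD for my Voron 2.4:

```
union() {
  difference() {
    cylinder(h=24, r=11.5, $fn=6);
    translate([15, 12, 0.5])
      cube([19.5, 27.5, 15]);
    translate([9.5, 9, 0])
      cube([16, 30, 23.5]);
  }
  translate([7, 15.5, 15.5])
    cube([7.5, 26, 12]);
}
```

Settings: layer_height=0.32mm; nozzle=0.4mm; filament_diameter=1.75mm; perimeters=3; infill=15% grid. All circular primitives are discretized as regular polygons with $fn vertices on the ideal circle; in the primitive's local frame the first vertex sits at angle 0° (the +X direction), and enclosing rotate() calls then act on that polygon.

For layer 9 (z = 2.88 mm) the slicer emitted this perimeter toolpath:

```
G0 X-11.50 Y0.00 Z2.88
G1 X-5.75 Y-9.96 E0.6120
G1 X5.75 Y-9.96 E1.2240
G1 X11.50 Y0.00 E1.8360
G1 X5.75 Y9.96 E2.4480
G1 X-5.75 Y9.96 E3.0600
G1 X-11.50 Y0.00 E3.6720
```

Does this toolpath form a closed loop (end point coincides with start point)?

yes

Start point (G0): (-11.50, 0.00). End point (last G1): the path returns to the start — closed.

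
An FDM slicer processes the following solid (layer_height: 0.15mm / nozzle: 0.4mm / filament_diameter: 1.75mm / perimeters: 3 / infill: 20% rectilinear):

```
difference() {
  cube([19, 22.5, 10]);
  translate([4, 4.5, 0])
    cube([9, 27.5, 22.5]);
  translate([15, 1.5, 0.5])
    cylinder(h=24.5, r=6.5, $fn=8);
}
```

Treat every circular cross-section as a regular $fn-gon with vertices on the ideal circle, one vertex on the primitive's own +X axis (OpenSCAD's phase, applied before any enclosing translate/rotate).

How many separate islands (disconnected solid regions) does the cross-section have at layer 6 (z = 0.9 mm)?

At z = 0.9 mm: the 19×22.5 cube contributes its full rectangle; the cube at (4, 4.5) is present — its section is the full 9×27.5 rectangle; the r=6.5 cylinder at (15, 1.5) gives a regular 8-gon of circumradius 6.5 (constant along its height); Subtracting the remaining from the first: starting from the 19×22.5 cube, the 9×27.5 cube at (4, 4.5) partially overlaps it — only the 162.00 mm² overlap (of its 247.50 mm²) is removed, clipping the outline; the r=6.5 cylinder at (15, 1.5) partially overlaps it — only the 61.78 mm² overlap (of its 119.50 mm²) is removed, clipping the outline — 2 connected regions. Overall, the cross-section has 2 separate islands. Island count = 2.

2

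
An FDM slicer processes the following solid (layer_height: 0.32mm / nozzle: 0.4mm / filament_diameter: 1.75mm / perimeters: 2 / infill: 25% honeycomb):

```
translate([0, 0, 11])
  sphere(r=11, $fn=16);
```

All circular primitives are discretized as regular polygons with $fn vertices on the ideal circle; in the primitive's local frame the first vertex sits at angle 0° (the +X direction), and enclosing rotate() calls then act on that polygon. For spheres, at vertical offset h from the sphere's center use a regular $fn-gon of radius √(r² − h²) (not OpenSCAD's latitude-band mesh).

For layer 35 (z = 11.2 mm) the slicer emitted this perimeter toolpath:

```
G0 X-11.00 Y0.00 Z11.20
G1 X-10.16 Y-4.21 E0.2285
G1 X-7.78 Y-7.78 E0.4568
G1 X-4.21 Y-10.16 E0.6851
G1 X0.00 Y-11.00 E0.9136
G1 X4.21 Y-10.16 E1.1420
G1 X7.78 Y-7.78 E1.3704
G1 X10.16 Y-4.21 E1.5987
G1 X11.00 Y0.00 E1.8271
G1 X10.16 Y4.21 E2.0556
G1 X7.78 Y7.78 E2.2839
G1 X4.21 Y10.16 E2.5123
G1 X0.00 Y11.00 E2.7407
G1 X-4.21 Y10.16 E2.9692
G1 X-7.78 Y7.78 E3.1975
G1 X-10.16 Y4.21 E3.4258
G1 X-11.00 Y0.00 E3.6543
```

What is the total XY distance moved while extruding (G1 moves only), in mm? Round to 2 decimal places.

68.67 mm

Sum the Euclidean lengths of each G1 segment: total = 68.67 mm.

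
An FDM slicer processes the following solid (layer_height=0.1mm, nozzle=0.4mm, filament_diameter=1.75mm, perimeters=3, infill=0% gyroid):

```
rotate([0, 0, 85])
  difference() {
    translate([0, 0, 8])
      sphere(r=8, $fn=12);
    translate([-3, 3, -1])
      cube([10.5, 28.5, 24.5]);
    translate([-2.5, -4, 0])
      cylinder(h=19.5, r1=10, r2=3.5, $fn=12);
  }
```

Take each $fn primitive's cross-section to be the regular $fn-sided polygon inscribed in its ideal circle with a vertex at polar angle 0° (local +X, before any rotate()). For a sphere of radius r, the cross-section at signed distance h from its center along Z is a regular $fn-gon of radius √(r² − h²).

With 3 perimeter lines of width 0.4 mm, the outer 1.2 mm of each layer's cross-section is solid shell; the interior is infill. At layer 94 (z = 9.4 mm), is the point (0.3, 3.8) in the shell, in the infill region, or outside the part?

shell

At z = 9.4 mm: the r=8 sphere slices to a regular 12-gon of circumradius 7.877 (√(r²−h²) with h=1.4 from center); the cube at (-3, 3) is present — its section is the full 10.5×28.5 rectangle; the cone at (-2.5, -4) contributes a regular 12-gon of circumradius 6.867 (interpolated between r1=10 and r2=3.5 at t=0.482); Taking the first minus the rest: starting from the r=8 sphere, the 10.5×28.5 cube at (-3, 3) partially overlaps it — only the 37.53 mm² overlap (of its 299.25 mm²) is removed, clipping the outline; the cone at (-2.5, -4) partially overlaps it — only the 95.37 mm² overlap (of its 141.45 mm²) is removed, clipping the outline — 1 connected region; (whole slice rotated 85° about Z — lengths, areas and connectivity unchanged). Overall, the cross-section is a single solid region. Undo the 85° rotation: the query point maps to (3.812, 0.032) in the un-rotated model frame. The nearest boundary edge runs (3.45, -0.57)→(0.93, 1.95); distance from the point to it = 0.68 mm. The point is inside the cross-section, 0.68 mm from the nearest boundary — within the 1.2 mm shell band (3 × 0.4).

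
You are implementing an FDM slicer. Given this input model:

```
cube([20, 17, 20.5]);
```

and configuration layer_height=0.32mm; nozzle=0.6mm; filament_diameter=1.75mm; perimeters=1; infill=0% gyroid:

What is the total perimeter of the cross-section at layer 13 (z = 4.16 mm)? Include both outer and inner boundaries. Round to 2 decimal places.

At z = 4.16 mm: the cube (footprint 20×17) is included at this height (perimeter 74.00 mm). Overall, the cross-section is a single solid region. Total boundary length (outer) = 74.00 mm.

74.00 mm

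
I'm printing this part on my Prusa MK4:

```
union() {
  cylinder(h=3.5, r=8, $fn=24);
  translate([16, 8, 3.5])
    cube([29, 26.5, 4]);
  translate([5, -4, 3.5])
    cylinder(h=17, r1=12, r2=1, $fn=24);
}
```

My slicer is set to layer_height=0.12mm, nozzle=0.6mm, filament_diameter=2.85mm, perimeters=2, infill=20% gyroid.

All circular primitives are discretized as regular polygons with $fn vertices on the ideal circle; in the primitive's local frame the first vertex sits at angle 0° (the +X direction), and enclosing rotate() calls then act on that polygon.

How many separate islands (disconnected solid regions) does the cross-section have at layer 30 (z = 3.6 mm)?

At z = 3.6 mm: the cylinder is absent (z outside [0, 3.5]); the 29×26.5 cube at (16, 8) contributes its full rectangle; the cone at (5, -4) contributes a regular 24-gon of circumradius 11.935 (interpolated between r1=12 and r2=1 at t=0.006); Combining (union): the 2 present regions are separate (no shared area or edge), so areas and boundary lengths simply add and each stays a separate island — 2 connected regions. Overall, the cross-section has 2 separate islands. Island count = 2.

2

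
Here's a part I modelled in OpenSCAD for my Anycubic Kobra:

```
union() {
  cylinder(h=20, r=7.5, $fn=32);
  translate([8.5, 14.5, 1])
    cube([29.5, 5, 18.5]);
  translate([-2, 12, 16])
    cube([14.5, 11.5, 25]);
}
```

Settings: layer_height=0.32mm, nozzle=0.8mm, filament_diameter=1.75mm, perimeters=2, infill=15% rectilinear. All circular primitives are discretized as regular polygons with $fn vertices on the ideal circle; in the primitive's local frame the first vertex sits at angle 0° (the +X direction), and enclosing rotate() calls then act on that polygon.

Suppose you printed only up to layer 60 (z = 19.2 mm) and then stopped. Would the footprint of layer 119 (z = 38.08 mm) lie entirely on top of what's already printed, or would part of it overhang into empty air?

Compare the two slices. At z = 19.2: the r=7.5 cylinder gives a regular 32-gon of circumradius 7.5 (constant along its height) (area = (32/2)·7.500²·sin(360°/32) = 175.58 mm²); the cube at (8.5, 14.5) is present — its section is the full 29.5×5 rectangle (area 147.50 mm²); the cube at (-2, 12) is present — its section is the full 14.5×11.5 rectangle (area 166.75 mm²); Taking the union: the regions partially overlap — summed areas 489.83 mm² minus the doubly-counted overlap 20.00 mm² gives 469.83 mm² — area = 469.83 mm². At z = 38.08: the cylinder is not intersected at this z (z outside [0, 20]); the cube at (8.5, 14.5) is absent (z outside [1, 19.5]); the cube at (-2, 12) is present — its section is the full 14.5×11.5 rectangle (area 166.75 mm²); Merging all regions: only the 14.5×11.5 cube at (-2, 12) is present, so the union is just that shape — area = 166.75 mm². Checking containment: the cross-section at z = 38.08 is a subset of the cross-section at z = 19.2.

entirely on top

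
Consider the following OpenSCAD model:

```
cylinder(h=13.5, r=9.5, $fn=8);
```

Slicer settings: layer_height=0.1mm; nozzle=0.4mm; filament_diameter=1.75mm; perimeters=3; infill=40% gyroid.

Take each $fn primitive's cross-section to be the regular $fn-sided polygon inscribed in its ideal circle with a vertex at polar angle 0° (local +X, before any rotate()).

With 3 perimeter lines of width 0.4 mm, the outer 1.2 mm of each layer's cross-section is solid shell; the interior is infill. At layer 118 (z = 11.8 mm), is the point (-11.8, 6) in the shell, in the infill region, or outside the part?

At z = 11.8 mm: the cylinder: section is a regular 8-gon, circumradius r=9.5. Overall, the cross-section is a single solid region. The nearest boundary edge runs (-6.72, 6.72)→(-9.50, 0.00); distance from the point to it = 4.42 mm. The point is not inside any of the regions above, so it lies outside the cross-section (4.42 mm from the nearest boundary).

outside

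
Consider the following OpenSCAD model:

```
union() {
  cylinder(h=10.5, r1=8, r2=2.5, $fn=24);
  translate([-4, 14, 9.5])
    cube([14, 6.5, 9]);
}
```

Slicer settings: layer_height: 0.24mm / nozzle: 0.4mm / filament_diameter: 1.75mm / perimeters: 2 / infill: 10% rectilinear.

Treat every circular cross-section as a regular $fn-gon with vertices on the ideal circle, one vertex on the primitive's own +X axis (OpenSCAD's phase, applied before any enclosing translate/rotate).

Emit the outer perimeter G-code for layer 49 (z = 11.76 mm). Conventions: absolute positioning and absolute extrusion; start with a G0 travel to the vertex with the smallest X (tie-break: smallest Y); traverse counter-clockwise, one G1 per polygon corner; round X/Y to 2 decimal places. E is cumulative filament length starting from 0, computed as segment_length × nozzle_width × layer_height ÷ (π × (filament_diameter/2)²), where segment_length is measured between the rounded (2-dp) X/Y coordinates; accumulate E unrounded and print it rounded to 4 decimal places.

At z = 11.76 mm: the cone is not intersected at this z (z outside [0, 10.5]); the cube at (-4, 14) is present — its section is the full 14×6.5 rectangle; Merging all regions: only the 14×6.5 cube at (-4, 14) is present, so the union is just that shape — 1 connected region. The outline is a single polygon with 4 vertices. Extrusion per mm of travel: 0.4 × 0.24 / (π × 0.875²) = 0.039912. Accumulating E over each segment gives final E = 1.6364.

G0 X-4.00 Y14.00 Z11.76
G1 X10.00 Y14.00 E0.5588
G1 X10.00 Y20.50 E0.8182
G1 X-4.00 Y20.50 E1.3770
G1 X-4.00 Y14.00 E1.6364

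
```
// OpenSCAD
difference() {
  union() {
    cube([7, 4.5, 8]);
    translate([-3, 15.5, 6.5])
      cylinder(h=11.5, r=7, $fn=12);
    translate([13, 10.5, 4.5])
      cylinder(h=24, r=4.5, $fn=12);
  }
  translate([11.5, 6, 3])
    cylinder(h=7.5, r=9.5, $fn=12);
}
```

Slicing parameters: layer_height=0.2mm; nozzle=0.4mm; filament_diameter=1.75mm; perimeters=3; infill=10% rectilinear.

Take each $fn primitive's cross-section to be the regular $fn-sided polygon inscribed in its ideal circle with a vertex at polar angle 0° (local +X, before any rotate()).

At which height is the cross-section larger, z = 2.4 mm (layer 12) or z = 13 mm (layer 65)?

Layer 12 (z = 2.4): the 7×4.5 cube contributes its full rectangle (area 31.50 mm²); the cylinder at (-3, 15.5) is absent (z outside [6.5, 18]); the cylinder at (13, 10.5) does not reach this height (z outside [4.5, 28.5]); Taking the union: only the 7×4.5 cube is present, so the union is just that shape — area = 31.50 mm²; the cylinder at (11.5, 6) is absent (z outside [3, 10.5]); Taking the first minus the rest: none of the subtracted shapes is present at this height, so that combined region is unchanged — area = 31.50 mm². So its area = 31.50 mm². Layer 65 (z = 13): the cube does not reach this height (z outside [0, 8]); the r=7 cylinder at (-3, 15.5) contributes a regular 12-gon of circumradius 7 (area = (12/2)·7.000²·sin(360°/12) = 147.00 mm²); the r=4.5 cylinder at (13, 10.5) gives a regular 12-gon of circumradius 4.5 (constant along its height) (area = (12/2)·4.500²·sin(360°/12) = 60.75 mm²); Taking the union: the 2 present regions are separate (no shared area or edge), so areas and boundary lengths simply add and each stays a separate island — area = 207.75 mm²; the cylinder at (11.5, 6) is absent (z outside [3, 10.5]); After the difference (first − rest): none of the subtracted shapes is present at this height, so that combined region is unchanged — area = 207.75 mm². So its area = 207.75 mm². Layer 65 is larger (207.75 vs 31.50 mm²).

layer 65 (z = 13 mm)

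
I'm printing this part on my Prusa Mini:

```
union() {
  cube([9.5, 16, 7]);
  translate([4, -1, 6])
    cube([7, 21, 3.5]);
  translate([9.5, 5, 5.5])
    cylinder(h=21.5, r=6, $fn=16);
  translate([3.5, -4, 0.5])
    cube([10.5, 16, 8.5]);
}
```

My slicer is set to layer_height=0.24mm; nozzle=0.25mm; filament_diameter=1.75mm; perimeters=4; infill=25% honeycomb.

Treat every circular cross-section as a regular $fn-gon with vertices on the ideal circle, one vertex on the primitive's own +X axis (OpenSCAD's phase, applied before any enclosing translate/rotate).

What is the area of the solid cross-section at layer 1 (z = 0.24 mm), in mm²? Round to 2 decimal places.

At z = 0.24 mm: the cube (footprint 9.5×16) is included at this height (area 152.00 mm²); the cube at (4, -1) is absent (z outside [6, 9.5]); the cylinder at (9.5, 5) is not intersected at this z (z outside [5.5, 27]); the cube at (3.5, -4) is absent (z outside [0.5, 9]); Taking the union: only the 9.5×16 cube is present, so the union is just that shape — area = 152.00 mm². Overall, the cross-section is a single solid region. Net area = 152.00 mm².

152.00 mm²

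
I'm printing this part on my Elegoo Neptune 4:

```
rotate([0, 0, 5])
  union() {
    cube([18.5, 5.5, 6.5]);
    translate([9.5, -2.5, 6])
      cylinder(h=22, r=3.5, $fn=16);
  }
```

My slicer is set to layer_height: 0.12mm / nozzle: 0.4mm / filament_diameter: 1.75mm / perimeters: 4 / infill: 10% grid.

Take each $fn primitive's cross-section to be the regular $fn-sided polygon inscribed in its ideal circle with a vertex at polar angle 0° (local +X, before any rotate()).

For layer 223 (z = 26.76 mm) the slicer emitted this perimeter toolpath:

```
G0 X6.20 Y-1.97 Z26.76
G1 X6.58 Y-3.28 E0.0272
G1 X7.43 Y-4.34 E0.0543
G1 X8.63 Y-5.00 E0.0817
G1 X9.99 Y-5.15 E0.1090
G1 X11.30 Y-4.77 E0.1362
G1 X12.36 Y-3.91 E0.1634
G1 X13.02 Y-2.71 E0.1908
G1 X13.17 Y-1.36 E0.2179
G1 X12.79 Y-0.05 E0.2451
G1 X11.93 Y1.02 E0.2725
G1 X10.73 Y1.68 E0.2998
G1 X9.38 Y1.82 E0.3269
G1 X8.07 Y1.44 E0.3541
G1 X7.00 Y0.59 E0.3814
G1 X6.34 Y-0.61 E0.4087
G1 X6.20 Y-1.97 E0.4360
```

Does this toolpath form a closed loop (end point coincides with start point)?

Start point (G0): (6.20, -1.97). End point (last G1): the path returns to the start — closed.

yes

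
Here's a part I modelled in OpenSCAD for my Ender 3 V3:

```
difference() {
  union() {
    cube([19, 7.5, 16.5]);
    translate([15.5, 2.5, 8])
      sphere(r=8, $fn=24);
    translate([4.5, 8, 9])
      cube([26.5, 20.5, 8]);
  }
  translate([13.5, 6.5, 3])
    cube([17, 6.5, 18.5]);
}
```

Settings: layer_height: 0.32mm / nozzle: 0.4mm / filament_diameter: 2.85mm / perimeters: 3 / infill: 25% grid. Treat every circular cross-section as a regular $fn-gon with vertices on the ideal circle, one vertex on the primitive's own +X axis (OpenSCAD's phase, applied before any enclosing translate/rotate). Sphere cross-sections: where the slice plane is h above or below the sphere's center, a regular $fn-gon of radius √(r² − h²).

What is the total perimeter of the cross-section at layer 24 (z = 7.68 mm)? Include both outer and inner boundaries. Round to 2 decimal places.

At z = 7.68 mm: the cube is present — its section is the full 19×7.5 rectangle (perimeter 53.00 mm); the r=8 sphere at (15.5, 2.5) slices to a regular 24-gon of circumradius 7.994 (√(r²−h²) with h=0.32 from center) (perimeter = 2·24·7.994·sin(180°/24) = 50.08 mm); the cube at (4.5, 8) is not intersected at this z (z outside [9, 17]); Merging all regions: the regions partially overlap (shared area 82.73 mm²), so the edge portions inside another operand are dropped and the merged outline is re-measured after clipping — boundary = 66.90 mm; the 17×6.5 cube at (13.5, 6.5) contributes its full rectangle (perimeter 47.00 mm); Taking the first minus the rest: starting from the result so far, the 17×6.5 cube at (13.5, 6.5) partially overlaps it — only the 26.94 mm² overlap (of its 110.50 mm²) is removed, clipping the outline — boundary = 69.19 mm. Overall, the cross-section is a single solid region. Total boundary length (outer) = 69.19 mm.

69.19 mm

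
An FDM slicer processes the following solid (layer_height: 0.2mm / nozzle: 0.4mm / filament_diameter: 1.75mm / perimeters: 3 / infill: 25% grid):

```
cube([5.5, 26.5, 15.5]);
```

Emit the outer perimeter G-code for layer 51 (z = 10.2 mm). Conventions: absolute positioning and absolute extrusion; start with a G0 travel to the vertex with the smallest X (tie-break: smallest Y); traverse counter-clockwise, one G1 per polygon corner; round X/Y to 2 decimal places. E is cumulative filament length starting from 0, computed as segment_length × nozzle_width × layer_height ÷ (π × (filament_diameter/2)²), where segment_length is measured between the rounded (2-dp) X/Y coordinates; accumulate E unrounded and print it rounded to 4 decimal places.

At z = 10.2 mm: the cube (footprint 5.5×26.5) is included at this height. The outline is a single polygon with 4 vertices. Extrusion per mm of travel: 0.4 × 0.2 / (π × 0.875²) = 0.033260. Accumulating E over each segment gives final E = 2.1286.

G0 X0.00 Y0.00 Z10.20
G1 X5.50 Y0.00 E0.1829
G1 X5.50 Y26.50 E1.0643
G1 X0.00 Y26.50 E1.2473
G1 X0.00 Y0.00 E2.1286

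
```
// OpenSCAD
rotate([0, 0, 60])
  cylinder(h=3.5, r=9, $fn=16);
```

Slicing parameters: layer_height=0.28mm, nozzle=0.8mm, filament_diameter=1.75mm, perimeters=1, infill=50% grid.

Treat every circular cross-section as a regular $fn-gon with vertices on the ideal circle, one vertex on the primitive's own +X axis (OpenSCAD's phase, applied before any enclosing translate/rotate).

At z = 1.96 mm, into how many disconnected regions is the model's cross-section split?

At z = 1.96 mm: the r=9 cylinder contributes a regular 16-gon of circumradius 9; (rotated 60° about Z; rotation is an isometry so areas/perimeters/island counts are preserved). The result has 1 disconnected region.

1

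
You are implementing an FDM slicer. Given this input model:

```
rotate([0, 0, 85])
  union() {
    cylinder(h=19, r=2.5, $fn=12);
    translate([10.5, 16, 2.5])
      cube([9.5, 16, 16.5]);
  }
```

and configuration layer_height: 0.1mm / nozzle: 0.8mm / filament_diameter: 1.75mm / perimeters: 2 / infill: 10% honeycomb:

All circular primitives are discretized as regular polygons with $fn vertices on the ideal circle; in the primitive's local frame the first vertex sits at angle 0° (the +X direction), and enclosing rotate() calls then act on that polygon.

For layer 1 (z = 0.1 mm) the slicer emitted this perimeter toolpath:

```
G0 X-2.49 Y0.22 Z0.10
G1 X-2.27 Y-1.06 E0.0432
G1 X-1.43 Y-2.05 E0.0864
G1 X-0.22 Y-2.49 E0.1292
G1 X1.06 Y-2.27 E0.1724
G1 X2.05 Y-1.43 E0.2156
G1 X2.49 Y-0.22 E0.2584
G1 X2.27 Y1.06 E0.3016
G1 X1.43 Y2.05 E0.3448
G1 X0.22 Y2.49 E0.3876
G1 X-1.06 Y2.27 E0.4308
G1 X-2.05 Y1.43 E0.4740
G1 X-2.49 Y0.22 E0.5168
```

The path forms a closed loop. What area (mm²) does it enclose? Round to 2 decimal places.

18.77 mm²

Apply the shoelace formula to the sequence of (X, Y) vertices; enclosed area = 18.77 mm².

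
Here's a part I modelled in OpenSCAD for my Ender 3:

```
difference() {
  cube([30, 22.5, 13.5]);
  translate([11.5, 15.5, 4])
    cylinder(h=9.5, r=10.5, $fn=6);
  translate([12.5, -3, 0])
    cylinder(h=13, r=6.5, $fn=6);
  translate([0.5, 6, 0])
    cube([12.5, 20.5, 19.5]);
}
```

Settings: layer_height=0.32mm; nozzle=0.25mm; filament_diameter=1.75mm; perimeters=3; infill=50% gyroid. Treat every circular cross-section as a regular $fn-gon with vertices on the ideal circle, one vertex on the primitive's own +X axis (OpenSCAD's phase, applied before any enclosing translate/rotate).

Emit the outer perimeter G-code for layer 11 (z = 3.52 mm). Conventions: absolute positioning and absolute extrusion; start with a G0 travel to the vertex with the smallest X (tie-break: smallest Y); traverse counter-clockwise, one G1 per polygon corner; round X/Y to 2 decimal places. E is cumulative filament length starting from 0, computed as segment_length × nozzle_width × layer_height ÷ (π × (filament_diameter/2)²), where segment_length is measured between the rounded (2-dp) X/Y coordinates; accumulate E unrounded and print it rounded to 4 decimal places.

G0 X0.00 Y0.00 Z3.52
G1 X7.73 Y0.00 E0.2571
G1 X9.25 Y2.63 E0.3581
G1 X15.75 Y2.63 E0.5743
G1 X17.27 Y0.00 E0.6754
G1 X30.00 Y0.00 E1.0988
G1 X30.00 Y22.50 E1.8471
G1 X13.00 Y22.50 E2.4125
G1 X13.00 Y6.00 E2.9613
G1 X0.50 Y6.00 E3.3771
G1 X0.50 Y22.50 E3.9259
G1 X0.00 Y22.50 E3.9425
G1 X0.00 Y0.00 E4.6909

At z = 3.52 mm: the cube is present — its section is the full 30×22.5 rectangle; the cylinder at (11.5, 15.5) is not intersected at this z (z outside [4, 13.5]); the r=6.5 cylinder at (12.5, -3) gives a regular 6-gon of circumradius 6.5 (constant along its height); the 12.5×20.5 cube at (0.5, 6) contributes its full rectangle; Subtracting the remaining from the first: starting from the 30×22.5 cube, the r=6.5 cylinder at (12.5, -3) partially overlaps it — only the 21.08 mm² overlap (of its 109.77 mm²) is removed, clipping the outline; the 12.5×20.5 cube at (0.5, 6) partially overlaps it — only the 206.25 mm² overlap (of its 256.25 mm²) is removed, clipping the outline — 1 connected region. The outline is a single polygon with 12 vertices. Extrusion per mm of travel: 0.25 × 0.32 / (π × 0.875²) = 0.033260. Accumulating E over each segment gives final E = 4.6909.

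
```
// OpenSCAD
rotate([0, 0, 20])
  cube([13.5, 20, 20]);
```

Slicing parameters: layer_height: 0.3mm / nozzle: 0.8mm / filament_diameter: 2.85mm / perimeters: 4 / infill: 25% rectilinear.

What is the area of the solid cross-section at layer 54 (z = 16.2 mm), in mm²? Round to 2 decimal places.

270.00 mm²

At z = 16.2 mm: the 13.5×20 cube contributes its full rectangle (area 270.00 mm²); (whole slice rotated 20° about Z — lengths, areas and connectivity unchanged). Overall, the cross-section is a single solid region. Net area = 270.00 mm².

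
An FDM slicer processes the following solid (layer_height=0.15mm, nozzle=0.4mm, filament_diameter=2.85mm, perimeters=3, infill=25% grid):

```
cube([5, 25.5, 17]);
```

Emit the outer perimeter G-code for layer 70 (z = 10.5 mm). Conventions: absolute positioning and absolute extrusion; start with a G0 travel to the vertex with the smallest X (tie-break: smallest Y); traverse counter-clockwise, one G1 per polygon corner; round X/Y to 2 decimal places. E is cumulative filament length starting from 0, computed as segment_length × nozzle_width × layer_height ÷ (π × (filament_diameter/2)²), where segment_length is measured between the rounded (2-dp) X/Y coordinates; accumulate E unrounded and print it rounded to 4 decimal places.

G0 X0.00 Y0.00 Z10.50
G1 X5.00 Y0.00 E0.0470
G1 X5.00 Y25.50 E0.2869
G1 X0.00 Y25.50 E0.3339
G1 X0.00 Y0.00 E0.5737

At z = 10.5 mm: the 5×25.5 cube contributes its full rectangle. The outline is a single polygon with 4 vertices. Extrusion per mm of travel: 0.4 × 0.15 / (π × 1.425²) = 0.009405. Accumulating E over each segment gives final E = 0.5737.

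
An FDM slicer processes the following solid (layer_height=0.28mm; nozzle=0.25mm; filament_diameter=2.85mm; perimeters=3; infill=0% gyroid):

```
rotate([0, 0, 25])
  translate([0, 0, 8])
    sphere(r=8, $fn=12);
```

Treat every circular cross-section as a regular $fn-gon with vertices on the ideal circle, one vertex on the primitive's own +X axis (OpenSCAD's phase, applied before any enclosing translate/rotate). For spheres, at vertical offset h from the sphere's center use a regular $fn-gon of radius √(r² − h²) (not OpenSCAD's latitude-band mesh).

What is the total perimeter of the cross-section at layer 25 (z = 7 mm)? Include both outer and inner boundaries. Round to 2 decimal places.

49.30 mm

At z = 7 mm: the r=8 sphere contributes a regular 12-gon of circumradius √(8²−1²) = 7.937 (perimeter = 2·12·7.937·sin(180°/12) = 49.30 mm); (rotated 25° about Z; rotation is an isometry so areas/perimeters/island counts are preserved). Overall, the cross-section is a single solid region. Total boundary length (outer) = 49.30 mm.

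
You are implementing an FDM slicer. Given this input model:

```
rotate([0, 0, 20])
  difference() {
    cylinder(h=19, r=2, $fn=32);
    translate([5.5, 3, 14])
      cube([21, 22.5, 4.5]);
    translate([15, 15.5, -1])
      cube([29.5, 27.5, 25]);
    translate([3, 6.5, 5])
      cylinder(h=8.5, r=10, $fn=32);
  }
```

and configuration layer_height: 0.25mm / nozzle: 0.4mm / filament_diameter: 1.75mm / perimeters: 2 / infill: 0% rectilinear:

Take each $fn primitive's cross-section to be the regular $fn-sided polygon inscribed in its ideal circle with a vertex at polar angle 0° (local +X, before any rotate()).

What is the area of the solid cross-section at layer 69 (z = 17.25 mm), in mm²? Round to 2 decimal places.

At z = 17.25 mm: the r=2 cylinder contributes a regular 32-gon of circumradius 2 (area = (32/2)·2.000²·sin(360°/32) = 12.49 mm²); the cube at (5.5, 3) is present — its section is the full 21×22.5 rectangle (area 472.50 mm²); the cube at (15, 15.5) is present — its section is the full 29.5×27.5 rectangle (area 811.25 mm²); the cylinder at (3, 6.5) is absent (z outside [5, 13.5]); After the difference (first − rest): starting from the r=2 cylinder (12.49 mm²), the 21×22.5 cube at (5.5, 3) misses the remaining region (no effect); the 29.5×27.5 cube at (15, 15.5) misses the remaining region (no effect) — area = 12.49 mm²; (whole slice rotated 20° about Z — lengths, areas and connectivity unchanged). Overall, the cross-section is a single solid region. Net area = 12.49 mm².

12.49 mm²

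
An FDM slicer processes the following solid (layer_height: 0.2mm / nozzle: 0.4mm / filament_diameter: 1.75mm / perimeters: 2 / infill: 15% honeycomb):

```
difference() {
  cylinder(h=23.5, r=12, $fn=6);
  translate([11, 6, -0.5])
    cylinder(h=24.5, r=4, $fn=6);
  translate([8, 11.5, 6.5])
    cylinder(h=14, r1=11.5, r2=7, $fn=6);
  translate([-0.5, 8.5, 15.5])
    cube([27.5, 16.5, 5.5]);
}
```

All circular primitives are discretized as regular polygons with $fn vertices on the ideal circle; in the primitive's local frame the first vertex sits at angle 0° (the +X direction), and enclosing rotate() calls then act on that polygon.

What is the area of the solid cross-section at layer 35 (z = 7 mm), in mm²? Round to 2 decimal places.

298.33 mm²

At z = 7 mm: the r=12 cylinder contributes a regular 6-gon of circumradius 12 (area = (6/2)·12.000²·sin(360°/6) = 374.12 mm²); the r=4 cylinder at (11, 6) contributes a regular 6-gon of circumradius 4 (area = (6/2)·4.000²·sin(360°/6) = 41.57 mm²); the cone at (8, 11.5) contributes a regular 6-gon of circumradius 11.339 (interpolated between r1=11.5 and r2=7 at t=0.036) (area = (6/2)·11.339²·sin(360°/6) = 334.06 mm²); the cube at (-0.5, 8.5) does not reach this height (z outside [15.5, 21]); Taking the first minus the rest: starting from the r=12 cylinder (374.12 mm²), the r=4 cylinder at (11, 6) partially overlaps it — only the 6.34 mm² overlap (of its 41.57 mm²) is removed, clipping the outline; the cone at (8, 11.5) partially overlaps it — only the 69.45 mm² overlap (of its 334.06 mm²) is removed, clipping the outline — area = 298.33 mm². Overall, the cross-section is a single solid region. Net area = 298.33 mm².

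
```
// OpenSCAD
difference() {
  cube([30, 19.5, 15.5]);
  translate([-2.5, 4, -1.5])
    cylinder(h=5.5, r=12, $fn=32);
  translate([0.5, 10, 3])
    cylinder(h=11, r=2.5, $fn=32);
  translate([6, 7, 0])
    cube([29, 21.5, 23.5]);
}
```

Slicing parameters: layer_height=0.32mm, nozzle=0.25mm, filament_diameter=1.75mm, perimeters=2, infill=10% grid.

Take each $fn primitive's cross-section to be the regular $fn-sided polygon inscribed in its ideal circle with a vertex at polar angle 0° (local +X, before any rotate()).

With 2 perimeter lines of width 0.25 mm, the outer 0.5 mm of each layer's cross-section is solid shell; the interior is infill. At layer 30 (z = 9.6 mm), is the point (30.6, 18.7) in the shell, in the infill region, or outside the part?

outside

At z = 9.6 mm: the cube is present — its section is the full 30×19.5 rectangle; the cylinder at (-2.5, 4) is absent (z outside [-1.5, 4]); the r=2.5 cylinder at (0.5, 10) gives a regular 32-gon of circumradius 2.5 (constant along its height); the cube at (6, 7) (footprint 29×21.5) is included at this height; Subtracting the remaining from the first: starting from the 30×19.5 cube, the r=2.5 cylinder at (0.5, 10) partially overlaps it — only the 12.23 mm² overlap (of its 19.51 mm²) is removed, clipping the outline; the 29×21.5 cube at (6, 7) partially overlaps it — only the 300.00 mm² overlap (of its 623.50 mm²) is removed, clipping the outline — 1 connected region. Overall, the cross-section is a single solid region. The nearest boundary edge runs (6.00, 7.00)→(30.00, 7.00); distance from the point to it = 11.72 mm. The point is not inside any of the regions above, so it lies outside the cross-section (11.72 mm from the nearest boundary).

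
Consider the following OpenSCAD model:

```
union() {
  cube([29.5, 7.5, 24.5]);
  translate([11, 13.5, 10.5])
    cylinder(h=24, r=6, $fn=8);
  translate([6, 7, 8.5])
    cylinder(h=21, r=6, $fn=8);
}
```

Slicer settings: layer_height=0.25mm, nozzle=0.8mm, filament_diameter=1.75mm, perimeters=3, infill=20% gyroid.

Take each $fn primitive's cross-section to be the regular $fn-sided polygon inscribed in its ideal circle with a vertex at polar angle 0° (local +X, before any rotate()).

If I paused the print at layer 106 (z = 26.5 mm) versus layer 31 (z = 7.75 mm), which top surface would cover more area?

layer 31 (z = 7.75 mm)

Layer 106 (z = 26.5): the cube does not reach this height (z outside [0, 24.5]); the r=6 cylinder at (11, 13.5) gives a regular 8-gon of circumradius 6 (constant along its height) (area = (8/2)·6.000²·sin(360°/8) = 101.82 mm²); the r=6 cylinder at (6, 7) contributes a regular 8-gon of circumradius 6 (area = (8/2)·6.000²·sin(360°/8) = 101.82 mm²); Taking the union: the regions partially overlap — summed areas 203.65 mm² minus the doubly-counted overlap 17.29 mm² gives 186.35 mm² — area = 186.35 mm². So its area = 186.35 mm². Layer 31 (z = 7.75): the 29.5×7.5 cube contributes its full rectangle (area 221.25 mm²); the cylinder at (11, 13.5) is absent (z outside [10.5, 34.5]); the cylinder at (6, 7) is absent (z outside [8.5, 29.5]); Merging all regions: only the 29.5×7.5 cube is present, so the union is just that shape — area = 221.25 mm². So its area = 221.25 mm². Layer 31 is larger (221.25 vs 186.35 mm²).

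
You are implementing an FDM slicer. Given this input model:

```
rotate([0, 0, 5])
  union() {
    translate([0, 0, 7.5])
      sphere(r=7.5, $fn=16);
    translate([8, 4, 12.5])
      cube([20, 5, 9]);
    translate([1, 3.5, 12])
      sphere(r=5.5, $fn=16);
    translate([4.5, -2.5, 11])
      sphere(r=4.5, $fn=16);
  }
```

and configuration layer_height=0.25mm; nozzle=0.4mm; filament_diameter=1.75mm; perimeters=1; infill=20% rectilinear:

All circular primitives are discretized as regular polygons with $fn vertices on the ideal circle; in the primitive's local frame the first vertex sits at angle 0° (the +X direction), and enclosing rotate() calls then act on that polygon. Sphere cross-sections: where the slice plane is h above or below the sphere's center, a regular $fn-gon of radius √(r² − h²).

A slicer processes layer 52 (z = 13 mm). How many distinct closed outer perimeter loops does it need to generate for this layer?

2

At z = 13 mm: the r=7.5 sphere contributes a regular 16-gon of circumradius √(7.5²−5.5²) = 5.099; the cube at (8, 4) (footprint 20×5) is included at this height; the r=5.5 sphere at (1, 3.5) contributes a regular 16-gon of circumradius √(5.5²−1²) = 5.408; the sphere at (4.5, -2.5): section is a regular 16-gon, circumradius = √(r²−h²) = √(4.5²−2²) = 4.031; Combining (union): the regions partially overlap (shared area 67.99 mm²), so overlapping operands fuse into one piece — 2 connected regions; (whole slice rotated 5° about Z — lengths, areas and connectivity unchanged). The result has 2 disconnected regions.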